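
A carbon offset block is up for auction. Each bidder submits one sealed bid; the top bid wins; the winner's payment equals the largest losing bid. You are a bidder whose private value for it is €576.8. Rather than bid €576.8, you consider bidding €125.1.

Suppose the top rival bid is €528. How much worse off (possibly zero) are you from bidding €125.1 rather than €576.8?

€48.8

Bidding your value €576.8: you win (since €576.8 > €528) and pay €528. Payoff €48.8.
Bidding €125.1: you lose. Payoff €0.
The competing bid €528 lies between your shaded bid and your value, so underbidding forfeits an item you could have won at a profitable price.
Loss from deviating = €48.8 − (€0) = €48.8.
Because the price is fixed by the runner-up's bid, deviating from your value can only change a good outcome into a bad one — never the reverse.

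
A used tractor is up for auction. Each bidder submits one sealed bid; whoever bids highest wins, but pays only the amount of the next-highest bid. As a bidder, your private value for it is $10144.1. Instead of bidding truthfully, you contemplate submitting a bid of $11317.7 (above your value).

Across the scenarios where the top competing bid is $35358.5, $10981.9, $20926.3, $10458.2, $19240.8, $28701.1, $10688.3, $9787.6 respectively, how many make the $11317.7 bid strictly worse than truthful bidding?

3

The deviation hurts exactly when the highest competing bid lies strictly between $10144.1 and $11317.7 — overbidding then wins at a price above your value.
$35358.5: above both → same outcome either way.
$10981.9: inside the interval → strictly worse (loss $837.8).
$20926.3: above both → same outcome either way.
$10458.2: inside the interval → strictly worse (loss $314.1).
$19240.8: above both → same outcome either way.
$28701.1: above both → same outcome either way.
$10688.3: inside the interval → strictly worse (loss $544.2).
$9787.6: below both → same outcome either way.
Count: 3.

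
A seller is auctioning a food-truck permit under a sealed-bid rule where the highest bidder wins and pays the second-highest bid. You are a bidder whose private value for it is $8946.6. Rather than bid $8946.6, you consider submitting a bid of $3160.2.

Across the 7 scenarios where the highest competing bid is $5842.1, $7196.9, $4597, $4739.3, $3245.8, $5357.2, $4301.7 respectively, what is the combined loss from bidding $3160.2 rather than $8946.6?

The deviation costs you only when the competing bid falls strictly between $3160.2 and $8946.6; elsewhere both bids give the same outcome.
$5842.1: truthful payoff $3104.5, deviation payoff $0 → loss $3104.5.
$7196.9: truthful payoff $1749.7, deviation payoff $0 → loss $1749.7.
$4597: truthful payoff $4349.6, deviation payoff $0 → loss $4349.6.
$4739.3: truthful payoff $4207.3, deviation payoff $0 → loss $4207.3.
$3245.8: truthful payoff $5700.8, deviation payoff $0 → loss $5700.8.
$5357.2: truthful payoff $3589.4, deviation payoff $0 → loss $3589.4.
$4301.7: truthful payoff $4644.9, deviation payoff $0 → loss $4644.9.
Total loss = $3104.5 + $1749.7 + $4349.6 + $4207.3 + $5700.8 + $3589.4 + $4644.9 = $27346.2.
In a second-price auction your bid sets only whether you win, not what you pay, so bidding your true value is weakly dominant.

$27346.2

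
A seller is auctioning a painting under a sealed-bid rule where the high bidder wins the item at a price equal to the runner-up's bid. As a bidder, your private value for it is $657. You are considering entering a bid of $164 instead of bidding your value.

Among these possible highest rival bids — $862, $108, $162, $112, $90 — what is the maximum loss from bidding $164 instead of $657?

$862: same outcome either way → loss $0.
$108: same outcome either way → loss $0.
$162: same outcome either way → loss $0.
$112: same outcome either way → loss $0.
$90: same outcome either way → loss $0.
Maximum loss: $0.

$0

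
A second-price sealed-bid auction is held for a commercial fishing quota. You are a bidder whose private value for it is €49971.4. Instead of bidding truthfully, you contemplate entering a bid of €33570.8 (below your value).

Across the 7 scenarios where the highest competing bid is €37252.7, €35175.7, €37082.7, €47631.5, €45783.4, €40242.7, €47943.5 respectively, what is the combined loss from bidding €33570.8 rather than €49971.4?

€58687.6

The deviation costs you only when the competing bid falls strictly between €33570.8 and €49971.4; elsewhere both bids give the same outcome.
€37252.7: truthful payoff €12718.7, deviation payoff €0 → loss €12718.7.
€35175.7: truthful payoff €14795.7, deviation payoff €0 → loss €14795.7.
€37082.7: truthful payoff €12888.7, deviation payoff €0 → loss €12888.7.
€47631.5: truthful payoff €2339.9, deviation payoff €0 → loss €2339.9.
€45783.4: truthful payoff €4188, deviation payoff €0 → loss €4188.
€40242.7: truthful payoff €9728.7, deviation payoff €0 → loss €9728.7.
€47943.5: truthful payoff €2027.9, deviation payoff €0 → loss €2027.9.
Total loss = €12718.7 + €14795.7 + €12888.7 + €2339.9 + €4188 + €9728.7 + €2027.9 = €58687.6.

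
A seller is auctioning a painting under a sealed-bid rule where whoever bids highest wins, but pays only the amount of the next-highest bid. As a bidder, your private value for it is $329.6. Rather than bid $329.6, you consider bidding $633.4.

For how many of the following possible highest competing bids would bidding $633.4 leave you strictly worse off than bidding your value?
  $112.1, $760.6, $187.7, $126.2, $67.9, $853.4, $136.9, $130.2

0

The deviation hurts exactly when the highest competing bid lies strictly between $329.6 and $633.4 — overbidding then wins at a price above your value.
$112.1: below both → same outcome either way.
$760.6: above both → same outcome either way.
$187.7: below both → same outcome either way.
$126.2: below both → same outcome either way.
$67.9: below both → same outcome either way.
$853.4: above both → same outcome either way.
$136.9: below both → same outcome either way.
$130.2: below both → same outcome either way.
Count: 0.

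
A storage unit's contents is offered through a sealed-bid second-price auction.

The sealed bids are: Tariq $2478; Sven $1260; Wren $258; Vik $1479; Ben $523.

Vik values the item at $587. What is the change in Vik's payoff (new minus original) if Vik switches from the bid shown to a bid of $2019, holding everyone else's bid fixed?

$0

The highest bid among the other bidders is $2478; Vik's bid doesn't change that.
Original bid $1479: Vik is not highest (top rival bid is $2478); payoff $0.
Alternative bid $2019: Vik is not highest (top rival bid is $2478); payoff $0.
Change in payoff = $0 − ($0) = $0.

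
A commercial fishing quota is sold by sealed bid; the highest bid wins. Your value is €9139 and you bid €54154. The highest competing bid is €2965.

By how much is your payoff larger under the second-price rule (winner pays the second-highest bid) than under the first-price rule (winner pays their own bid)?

You have the highest bid, so you win under either rule.
Second-price: pay €2965 → payoff €6174.
First-price: pay your own bid €54154 → payoff −€45015.
Difference = €6174 − (−€45015) = €51189.

€51189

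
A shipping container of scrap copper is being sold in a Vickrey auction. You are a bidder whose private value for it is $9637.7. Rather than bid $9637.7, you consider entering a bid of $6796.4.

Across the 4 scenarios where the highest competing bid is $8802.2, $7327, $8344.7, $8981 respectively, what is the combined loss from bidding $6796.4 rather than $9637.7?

$5095.9

The deviation costs you only when the competing bid falls strictly between $6796.4 and $9637.7; elsewhere both bids give the same outcome.
$8802.2: truthful payoff $835.5, deviation payoff $0 → loss $835.5.
$7327: truthful payoff $2310.7, deviation payoff $0 → loss $2310.7.
$8344.7: truthful payoff $1293, deviation payoff $0 → loss $1293.
$8981: truthful payoff $656.7, deviation payoff $0 → loss $656.7.
Total loss = $835.5 + $2310.7 + $1293 + $656.7 = $5095.9.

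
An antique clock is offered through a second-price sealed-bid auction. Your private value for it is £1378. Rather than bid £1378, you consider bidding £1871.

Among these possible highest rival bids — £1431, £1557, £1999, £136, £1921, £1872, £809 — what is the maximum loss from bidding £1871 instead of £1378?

£179

£1431: truthful gives £0, deviation gives −£53 → loss £53.
£1557: truthful gives £0, deviation gives −£179 → loss £179.
£1999: same outcome either way → loss £0.
£136: same outcome either way → loss £0.
£1921: same outcome either way → loss £0.
£1872: same outcome either way → loss £0.
£809: same outcome either way → loss £0.
Maximum loss: £179.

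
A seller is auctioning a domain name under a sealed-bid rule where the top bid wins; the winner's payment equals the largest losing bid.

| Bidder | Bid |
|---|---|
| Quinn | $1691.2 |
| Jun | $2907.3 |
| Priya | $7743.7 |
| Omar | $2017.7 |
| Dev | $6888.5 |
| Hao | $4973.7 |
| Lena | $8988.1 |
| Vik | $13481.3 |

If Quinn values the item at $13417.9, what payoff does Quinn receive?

$0

Highest bid: Vik at $13481.3, so Vik wins.
Second-highest bid: Lena at $8988.1 — that is the price the winner pays.
Quinn did not win, so Quinn pays nothing and receives nothing: payoff $0.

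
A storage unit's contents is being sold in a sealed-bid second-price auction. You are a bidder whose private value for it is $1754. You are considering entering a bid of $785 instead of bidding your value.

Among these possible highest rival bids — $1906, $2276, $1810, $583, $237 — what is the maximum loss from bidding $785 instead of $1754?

$1906: same outcome either way → loss $0.
$2276: same outcome either way → loss $0.
$1810: same outcome either way → loss $0.
$583: same outcome either way → loss $0.
$237: same outcome either way → loss $0.
Maximum loss: $0.

$0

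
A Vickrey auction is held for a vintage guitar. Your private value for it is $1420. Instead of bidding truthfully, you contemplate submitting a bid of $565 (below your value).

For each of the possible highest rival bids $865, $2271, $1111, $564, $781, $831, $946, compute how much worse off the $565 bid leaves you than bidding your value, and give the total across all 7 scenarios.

$2566

The deviation costs you only when the competing bid falls strictly between $565 and $1420; elsewhere both bids give the same outcome.
$865: truthful payoff $555, deviation payoff $0 → loss $555.
$2271: outcomes coincide → loss $0.
$1111: truthful payoff $309, deviation payoff $0 → loss $309.
$564: outcomes coincide → loss $0.
$781: truthful payoff $639, deviation payoff $0 → loss $639.
$831: truthful payoff $589, deviation payoff $0 → loss $589.
$946: truthful payoff $474, deviation payoff $0 → loss $474.
Total loss = $555 + $309 + $639 + $589 + $474 = $2566.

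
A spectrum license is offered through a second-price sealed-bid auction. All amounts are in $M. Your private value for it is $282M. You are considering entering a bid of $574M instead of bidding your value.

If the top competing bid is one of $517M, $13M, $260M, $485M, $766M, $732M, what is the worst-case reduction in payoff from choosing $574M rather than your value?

$235M

$517M: truthful gives $0M, deviation gives −$235M → loss $235M.
$13M: same outcome either way → loss $0M.
$260M: same outcome either way → loss $0M.
$485M: truthful gives $0M, deviation gives −$203M → loss $203M.
$766M: same outcome either way → loss $0M.
$732M: same outcome either way → loss $0M.
Maximum loss: $235M.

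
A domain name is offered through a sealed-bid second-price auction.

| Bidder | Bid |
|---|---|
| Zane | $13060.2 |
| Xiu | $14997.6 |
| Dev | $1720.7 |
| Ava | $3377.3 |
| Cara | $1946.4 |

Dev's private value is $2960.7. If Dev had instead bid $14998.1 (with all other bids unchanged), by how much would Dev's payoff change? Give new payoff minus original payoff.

The highest bid among the other bidders is $14997.6; Dev's bid doesn't change that.
Original bid $1720.7: Dev is not highest (top rival bid is $14997.6); payoff $0.
Alternative bid $14998.1: Dev is highest, pays the top rival bid $14997.6; payoff $2960.7 − $14997.6 = −$12036.9.
Change in payoff = −$12036.9 − ($0) = −$12036.9.

−$12036.9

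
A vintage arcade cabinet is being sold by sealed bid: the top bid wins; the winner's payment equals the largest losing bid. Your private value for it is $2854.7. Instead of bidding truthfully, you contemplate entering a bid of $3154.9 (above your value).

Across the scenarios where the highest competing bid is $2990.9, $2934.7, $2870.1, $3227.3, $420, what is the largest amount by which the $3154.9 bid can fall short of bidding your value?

$2990.9: truthful gives $0, deviation gives −$136.2 → loss $136.2.
$2934.7: truthful gives $0, deviation gives −$80 → loss $80.
$2870.1: truthful gives $0, deviation gives −$15.4 → loss $15.4.
$3227.3: same outcome either way → loss $0.
$420: same outcome either way → loss $0.
Maximum loss: $136.2.

$136.2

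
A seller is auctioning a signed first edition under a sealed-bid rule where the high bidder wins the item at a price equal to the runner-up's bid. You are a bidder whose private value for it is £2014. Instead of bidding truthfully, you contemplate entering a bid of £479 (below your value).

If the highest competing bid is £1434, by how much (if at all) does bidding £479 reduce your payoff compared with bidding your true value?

Bidding your value £2014: you win (since £2014 > £1434) and pay £1434. Payoff £580.
Bidding £479: you lose. Payoff £0.
The competing bid £1434 lies between your shaded bid and your value, so underbidding forfeits an item you could have won at a profitable price.
Loss from deviating = £580 − (£0) = £580.

£580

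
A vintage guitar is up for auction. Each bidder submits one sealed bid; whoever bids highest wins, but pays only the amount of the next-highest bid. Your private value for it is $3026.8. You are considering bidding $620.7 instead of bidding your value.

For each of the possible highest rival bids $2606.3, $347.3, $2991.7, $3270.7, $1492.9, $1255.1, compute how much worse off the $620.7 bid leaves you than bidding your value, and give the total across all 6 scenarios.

$3761.2

The deviation costs you only when the competing bid falls strictly between $620.7 and $3026.8; elsewhere both bids give the same outcome.
$2606.3: truthful payoff $420.5, deviation payoff $0 → loss $420.5.
$347.3: outcomes coincide → loss $0.
$2991.7: truthful payoff $35.1, deviation payoff $0 → loss $35.1.
$3270.7: outcomes coincide → loss $0.
$1492.9: truthful payoff $1533.9, deviation payoff $0 → loss $1533.9.
$1255.1: truthful payoff $1771.7, deviation payoff $0 → loss $1771.7.
Total loss = $420.5 + $35.1 + $1533.9 + $1771.7 = $3761.2.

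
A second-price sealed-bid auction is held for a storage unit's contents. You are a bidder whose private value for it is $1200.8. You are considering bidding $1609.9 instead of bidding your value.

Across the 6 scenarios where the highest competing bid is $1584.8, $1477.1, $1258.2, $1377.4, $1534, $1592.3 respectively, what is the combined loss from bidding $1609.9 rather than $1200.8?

The deviation costs you only when the competing bid falls strictly between $1200.8 and $1609.9; elsewhere both bids give the same outcome.
$1584.8: truthful payoff $0, deviation payoff −$384 → loss $384.
$1477.1: truthful payoff $0, deviation payoff −$276.3 → loss $276.3.
$1258.2: truthful payoff $0, deviation payoff −$57.4 → loss $57.4.
$1377.4: truthful payoff $0, deviation payoff −$176.6 → loss $176.6.
$1534: truthful payoff $0, deviation payoff −$333.2 → loss $333.2.
$1592.3: truthful payoff $0, deviation payoff −$391.5 → loss $391.5.
Total loss = $384 + $276.3 + $57.4 + $176.6 + $333.2 + $391.5 = $1619.

$1619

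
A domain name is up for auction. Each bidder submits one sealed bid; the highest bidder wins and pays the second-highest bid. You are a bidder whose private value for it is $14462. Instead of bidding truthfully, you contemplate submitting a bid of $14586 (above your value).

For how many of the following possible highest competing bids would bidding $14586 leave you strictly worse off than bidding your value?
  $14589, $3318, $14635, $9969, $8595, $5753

0

The deviation hurts exactly when the highest competing bid lies strictly between $14462 and $14586 — overbidding then wins at a price above your value.
$14589: above both → same outcome either way.
$3318: below both → same outcome either way.
$14635: above both → same outcome either way.
$9969: below both → same outcome either way.
$8595: below both → same outcome either way.
$5753: below both → same outcome either way.
Count: 0.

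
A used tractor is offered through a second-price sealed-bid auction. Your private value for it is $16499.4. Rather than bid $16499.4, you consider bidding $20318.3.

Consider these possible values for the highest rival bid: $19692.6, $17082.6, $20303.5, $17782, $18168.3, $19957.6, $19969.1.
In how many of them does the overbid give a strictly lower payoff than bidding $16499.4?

7

The deviation hurts exactly when the highest competing bid lies strictly between $16499.4 and $20318.3 — overbidding then wins at a price above your value.
$19692.6: inside the interval → strictly worse (loss $3193.2).
$17082.6: inside the interval → strictly worse (loss $583.2).
$20303.5: inside the interval → strictly worse (loss $3804.1).
$17782: inside the interval → strictly worse (loss $1282.6).
$18168.3: inside the interval → strictly worse (loss $1668.9).
$19957.6: inside the interval → strictly worse (loss $3458.2).
$19969.1: inside the interval → strictly worse (loss $3469.7).
Count: 7.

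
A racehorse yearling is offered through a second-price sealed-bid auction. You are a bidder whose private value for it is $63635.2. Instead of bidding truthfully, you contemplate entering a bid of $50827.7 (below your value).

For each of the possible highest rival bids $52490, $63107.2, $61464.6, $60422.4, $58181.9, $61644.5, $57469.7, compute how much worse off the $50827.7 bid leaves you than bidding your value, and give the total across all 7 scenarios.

$30666.1

The deviation costs you only when the competing bid falls strictly between $50827.7 and $63635.2; elsewhere both bids give the same outcome.
$52490: truthful payoff $11145.2, deviation payoff $0 → loss $11145.2.
$63107.2: truthful payoff $528, deviation payoff $0 → loss $528.
$61464.6: truthful payoff $2170.6, deviation payoff $0 → loss $2170.6.
$60422.4: truthful payoff $3212.8, deviation payoff $0 → loss $3212.8.
$58181.9: truthful payoff $5453.3, deviation payoff $0 → loss $5453.3.
$61644.5: truthful payoff $1990.7, deviation payoff $0 → loss $1990.7.
$57469.7: truthful payoff $6165.5, deviation payoff $0 → loss $6165.5.
Total loss = $11145.2 + $528 + $2170.6 + $3212.8 + $5453.3 + $1990.7 + $6165.5 = $30666.1.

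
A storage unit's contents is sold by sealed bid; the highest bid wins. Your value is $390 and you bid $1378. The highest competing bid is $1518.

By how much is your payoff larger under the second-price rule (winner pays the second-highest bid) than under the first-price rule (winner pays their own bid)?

Your bid $1378 is below $1518, so you lose under either rule.
Payoff is $0 in both cases; difference = $0.

$0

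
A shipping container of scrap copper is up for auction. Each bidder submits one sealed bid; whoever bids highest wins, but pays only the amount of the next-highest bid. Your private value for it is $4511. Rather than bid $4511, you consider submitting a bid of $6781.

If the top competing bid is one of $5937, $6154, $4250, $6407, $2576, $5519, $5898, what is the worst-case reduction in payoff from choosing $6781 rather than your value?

$5937: truthful gives $0, deviation gives −$1426 → loss $1426.
$6154: truthful gives $0, deviation gives −$1643 → loss $1643.
$4250: same outcome either way → loss $0.
$6407: truthful gives $0, deviation gives −$1896 → loss $1896.
$2576: same outcome either way → loss $0.
$5519: truthful gives $0, deviation gives −$1008 → loss $1008.
$5898: truthful gives $0, deviation gives −$1387 → loss $1387.
Maximum loss: $1896.

$1896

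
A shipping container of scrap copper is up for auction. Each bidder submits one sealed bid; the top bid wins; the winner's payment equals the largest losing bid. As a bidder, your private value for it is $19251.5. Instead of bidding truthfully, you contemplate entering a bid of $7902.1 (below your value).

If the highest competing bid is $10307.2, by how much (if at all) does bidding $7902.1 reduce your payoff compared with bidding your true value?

Bidding your value $19251.5: you win (since $19251.5 > $10307.2) and pay $10307.2. Payoff $8944.3.
Bidding $7902.1: you lose. Payoff $0.
The competing bid $10307.2 lies between your shaded bid and your value, so underbidding forfeits an item you could have won at a profitable price.
Loss from deviating = $8944.3 − ($0) = $8944.3.
Truthful bidding weakly dominates here: raising your bid can only win items priced above your value, and lowering it can only forfeit items priced below.

$8944.3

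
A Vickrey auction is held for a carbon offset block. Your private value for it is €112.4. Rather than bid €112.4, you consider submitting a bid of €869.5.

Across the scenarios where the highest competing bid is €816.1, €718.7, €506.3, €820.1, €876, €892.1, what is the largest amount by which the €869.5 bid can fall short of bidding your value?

€707.7

€816.1: truthful gives €0, deviation gives −€703.7 → loss €703.7.
€718.7: truthful gives €0, deviation gives −€606.3 → loss €606.3.
€506.3: truthful gives €0, deviation gives −€393.9 → loss €393.9.
€820.1: truthful gives €0, deviation gives −€707.7 → loss €707.7.
€876: same outcome either way → loss €0.
€892.1: same outcome either way → loss €0.
Maximum loss: €707.7.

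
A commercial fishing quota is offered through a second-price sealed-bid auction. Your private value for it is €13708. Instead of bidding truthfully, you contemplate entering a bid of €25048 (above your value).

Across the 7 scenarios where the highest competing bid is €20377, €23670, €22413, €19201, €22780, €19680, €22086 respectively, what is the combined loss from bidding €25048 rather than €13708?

The deviation costs you only when the competing bid falls strictly between €13708 and €25048; elsewhere both bids give the same outcome.
€20377: truthful payoff €0, deviation payoff −€6669 → loss €6669.
€23670: truthful payoff €0, deviation payoff −€9962 → loss €9962.
€22413: truthful payoff €0, deviation payoff −€8705 → loss €8705.
€19201: truthful payoff €0, deviation payoff −€5493 → loss €5493.
€22780: truthful payoff €0, deviation payoff −€9072 → loss €9072.
€19680: truthful payoff €0, deviation payoff −€5972 → loss €5972.
€22086: truthful payoff €0, deviation payoff −€8378 → loss €8378.
Total loss = €6669 + €9962 + €8705 + €5493 + €9072 + €5972 + €8378 = €54251.

€54251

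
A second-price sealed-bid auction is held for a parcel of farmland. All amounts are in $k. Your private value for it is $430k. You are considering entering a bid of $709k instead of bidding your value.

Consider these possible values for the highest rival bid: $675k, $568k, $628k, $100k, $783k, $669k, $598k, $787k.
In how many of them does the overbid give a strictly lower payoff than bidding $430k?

5

The deviation hurts exactly when the highest competing bid lies strictly between $430k and $709k — overbidding then wins at a price above your value.
$675k: inside the interval → strictly worse (loss $245k).
$568k: inside the interval → strictly worse (loss $138k).
$628k: inside the interval → strictly worse (loss $198k).
$100k: below both → same outcome either way.
$783k: above both → same outcome either way.
$669k: inside the interval → strictly worse (loss $239k).
$598k: inside the interval → strictly worse (loss $168k).
$787k: above both → same outcome either way.
Count: 5.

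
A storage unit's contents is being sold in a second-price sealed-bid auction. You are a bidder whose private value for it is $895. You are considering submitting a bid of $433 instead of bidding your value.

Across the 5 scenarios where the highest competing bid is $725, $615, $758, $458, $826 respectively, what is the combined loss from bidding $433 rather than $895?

$1093

The deviation costs you only when the competing bid falls strictly between $433 and $895; elsewhere both bids give the same outcome.
$725: truthful payoff $170, deviation payoff $0 → loss $170.
$615: truthful payoff $280, deviation payoff $0 → loss $280.
$758: truthful payoff $137, deviation payoff $0 → loss $137.
$458: truthful payoff $437, deviation payoff $0 → loss $437.
$826: truthful payoff $69, deviation payoff $0 → loss $69.
Total loss = $170 + $280 + $137 + $437 + $69 = $1093.
In a second-price auction your bid sets only whether you win, not what you pay, so bidding your true value is weakly dominant.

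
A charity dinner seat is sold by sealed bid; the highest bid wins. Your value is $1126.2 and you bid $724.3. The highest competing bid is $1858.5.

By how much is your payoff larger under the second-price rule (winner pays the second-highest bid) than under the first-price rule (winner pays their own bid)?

$0

Your bid $724.3 is below $1858.5, so you lose under either rule.
Payoff is $0 in both cases; difference = $0.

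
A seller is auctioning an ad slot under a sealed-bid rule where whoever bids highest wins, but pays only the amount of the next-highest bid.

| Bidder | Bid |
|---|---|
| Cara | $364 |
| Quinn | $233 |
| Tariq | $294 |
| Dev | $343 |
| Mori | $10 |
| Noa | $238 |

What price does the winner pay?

$343

Highest bid: Cara at $364, so Cara wins.
Second-highest bid: Dev at $343 — that is the price the winner pays.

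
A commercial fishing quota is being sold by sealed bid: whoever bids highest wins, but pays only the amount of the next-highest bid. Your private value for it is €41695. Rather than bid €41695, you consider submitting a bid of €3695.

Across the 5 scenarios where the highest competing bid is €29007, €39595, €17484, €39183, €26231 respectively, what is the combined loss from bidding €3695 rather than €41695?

€56975

The deviation costs you only when the competing bid falls strictly between €3695 and €41695; elsewhere both bids give the same outcome.
€29007: truthful payoff €12688, deviation payoff €0 → loss €12688.
€39595: truthful payoff €2100, deviation payoff €0 → loss €2100.
€17484: truthful payoff €24211, deviation payoff €0 → loss €24211.
€39183: truthful payoff €2512, deviation payoff €0 → loss €2512.
€26231: truthful payoff €15464, deviation payoff €0 → loss €15464.
Total loss = €12688 + €2100 + €24211 + €2512 + €15464 = €56975.
In a second-price auction your bid sets only whether you win, not what you pay, so bidding your true value is weakly dominant.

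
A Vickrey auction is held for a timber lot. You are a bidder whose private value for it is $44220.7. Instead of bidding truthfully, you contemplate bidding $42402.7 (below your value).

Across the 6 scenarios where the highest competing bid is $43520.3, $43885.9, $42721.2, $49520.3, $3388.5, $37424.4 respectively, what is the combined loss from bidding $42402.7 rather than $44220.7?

$2534.7

The deviation costs you only when the competing bid falls strictly between $42402.7 and $44220.7; elsewhere both bids give the same outcome.
$43520.3: truthful payoff $700.4, deviation payoff $0 → loss $700.4.
$43885.9: truthful payoff $334.8, deviation payoff $0 → loss $334.8.
$42721.2: truthful payoff $1499.5, deviation payoff $0 → loss $1499.5.
$49520.3: outcomes coincide → loss $0.
$3388.5: outcomes coincide → loss $0.
$37424.4: outcomes coincide → loss $0.
Total loss = $700.4 + $334.8 + $1499.5 = $2534.7.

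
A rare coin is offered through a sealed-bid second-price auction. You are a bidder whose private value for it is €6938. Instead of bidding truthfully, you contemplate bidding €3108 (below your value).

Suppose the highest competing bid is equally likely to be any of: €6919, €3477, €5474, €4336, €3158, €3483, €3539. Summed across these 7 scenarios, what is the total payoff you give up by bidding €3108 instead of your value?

€18180

The deviation costs you only when the competing bid falls strictly between €3108 and €6938; elsewhere both bids give the same outcome.
€6919: truthful payoff €19, deviation payoff €0 → loss €19.
€3477: truthful payoff €3461, deviation payoff €0 → loss €3461.
€5474: truthful payoff €1464, deviation payoff €0 → loss €1464.
€4336: truthful payoff €2602, deviation payoff €0 → loss €2602.
€3158: truthful payoff €3780, deviation payoff €0 → loss €3780.
€3483: truthful payoff €3455, deviation payoff €0 → loss €3455.
€3539: truthful payoff €3399, deviation payoff €0 → loss €3399.
Total loss = €19 + €3461 + €1464 + €2602 + €3780 + €3455 + €3399 = €18180.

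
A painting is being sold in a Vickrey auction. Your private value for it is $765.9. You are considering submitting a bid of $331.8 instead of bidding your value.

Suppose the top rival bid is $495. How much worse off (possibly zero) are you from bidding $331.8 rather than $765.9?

Bidding your value $765.9: you win (since $765.9 > $495) and pay $495. Payoff $270.9.
Bidding $331.8: you lose. Payoff $0.
The competing bid $495 lies between your shaded bid and your value, so underbidding forfeits an item you could have won at a profitable price.
Loss from deviating = $270.9 − ($0) = $270.9.

$270.9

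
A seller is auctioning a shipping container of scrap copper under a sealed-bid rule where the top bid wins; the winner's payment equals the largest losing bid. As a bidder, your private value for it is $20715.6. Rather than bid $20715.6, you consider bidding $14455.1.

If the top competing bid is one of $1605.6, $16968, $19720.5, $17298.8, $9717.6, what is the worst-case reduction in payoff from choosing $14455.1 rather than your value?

$1605.6: same outcome either way → loss $0.
$16968: truthful gives $3747.6, deviation gives $0 → loss $3747.6.
$19720.5: truthful gives $995.1, deviation gives $0 → loss $995.1.
$17298.8: truthful gives $3416.8, deviation gives $0 → loss $3416.8.
$9717.6: same outcome either way → loss $0.
Maximum loss: $3747.6.

$3747.6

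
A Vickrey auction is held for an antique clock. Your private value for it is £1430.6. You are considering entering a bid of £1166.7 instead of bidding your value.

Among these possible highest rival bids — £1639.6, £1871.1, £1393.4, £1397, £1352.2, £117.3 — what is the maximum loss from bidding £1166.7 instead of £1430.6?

£1639.6: same outcome either way → loss £0.
£1871.1: same outcome either way → loss £0.
£1393.4: truthful gives £37.2, deviation gives £0 → loss £37.2.
£1397: truthful gives £33.6, deviation gives £0 → loss £33.6.
£1352.2: truthful gives £78.4, deviation gives £0 → loss £78.4.
£117.3: same outcome either way → loss £0.
Maximum loss: £78.4.

£78.4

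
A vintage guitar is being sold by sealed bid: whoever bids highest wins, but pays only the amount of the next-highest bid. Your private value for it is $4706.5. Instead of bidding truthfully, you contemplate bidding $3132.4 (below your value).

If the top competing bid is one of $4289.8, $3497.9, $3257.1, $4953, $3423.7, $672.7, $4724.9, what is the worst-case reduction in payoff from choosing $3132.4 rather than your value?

$1449.4

$4289.8: truthful gives $416.7, deviation gives $0 → loss $416.7.
$3497.9: truthful gives $1208.6, deviation gives $0 → loss $1208.6.
$3257.1: truthful gives $1449.4, deviation gives $0 → loss $1449.4.
$4953: same outcome either way → loss $0.
$3423.7: truthful gives $1282.8, deviation gives $0 → loss $1282.8.
$672.7: same outcome either way → loss $0.
$4724.9: same outcome either way → loss $0.
Maximum loss: $1449.4.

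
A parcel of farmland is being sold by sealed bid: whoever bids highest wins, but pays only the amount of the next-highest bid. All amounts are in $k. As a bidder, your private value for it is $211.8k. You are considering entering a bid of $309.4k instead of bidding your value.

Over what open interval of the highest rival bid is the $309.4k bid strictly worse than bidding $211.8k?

If the competing bid is below $211.8k, both bids win at the same price — no difference.
If it is above $309.4k, both bids lose — no difference.
If it lies strictly between $211.8k and $309.4k, bidding your value loses (payoff 0) while bidding $309.4k wins at a price above your value (payoff negative).
So the deviation strictly hurts on the open interval ($211.8k, $309.4k).

($211.8k, $309.4k)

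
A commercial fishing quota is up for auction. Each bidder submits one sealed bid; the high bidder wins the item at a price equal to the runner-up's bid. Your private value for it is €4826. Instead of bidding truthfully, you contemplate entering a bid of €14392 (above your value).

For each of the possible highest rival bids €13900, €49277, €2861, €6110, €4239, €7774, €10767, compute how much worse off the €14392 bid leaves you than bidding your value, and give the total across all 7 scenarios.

€19247

The deviation costs you only when the competing bid falls strictly between €4826 and €14392; elsewhere both bids give the same outcome.
€13900: truthful payoff €0, deviation payoff −€9074 → loss €9074.
€49277: outcomes coincide → loss €0.
€2861: outcomes coincide → loss €0.
€6110: truthful payoff €0, deviation payoff −€1284 → loss €1284.
€4239: outcomes coincide → loss €0.
€7774: truthful payoff €0, deviation payoff −€2948 → loss €2948.
€10767: truthful payoff €0, deviation payoff −€5941 → loss €5941.
Total loss = €9074 + €1284 + €2948 + €5941 = €19247.
Because the price is fixed by the runner-up's bid, deviating from your value can only change a good outcome into a bad one — never the reverse.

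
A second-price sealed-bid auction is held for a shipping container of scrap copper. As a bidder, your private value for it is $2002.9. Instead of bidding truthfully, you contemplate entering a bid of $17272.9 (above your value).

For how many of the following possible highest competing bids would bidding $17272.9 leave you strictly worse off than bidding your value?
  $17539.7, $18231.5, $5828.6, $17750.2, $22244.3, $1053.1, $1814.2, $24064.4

The deviation hurts exactly when the highest competing bid lies strictly between $2002.9 and $17272.9 — overbidding then wins at a price above your value.
$17539.7: above both → same outcome either way.
$18231.5: above both → same outcome either way.
$5828.6: inside the interval → strictly worse (loss $3825.7).
$17750.2: above both → same outcome either way.
$22244.3: above both → same outcome either way.
$1053.1: below both → same outcome either way.
$1814.2: below both → same outcome either way.
$24064.4: above both → same outcome either way.
Count: 1.

1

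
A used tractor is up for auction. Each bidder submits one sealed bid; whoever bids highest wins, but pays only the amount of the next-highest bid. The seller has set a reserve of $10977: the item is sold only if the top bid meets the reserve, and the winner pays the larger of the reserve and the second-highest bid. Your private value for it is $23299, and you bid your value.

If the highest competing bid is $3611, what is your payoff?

$12322

Your bid $23299 is the highest and exceeds the reserve.
Price = max(second-highest bid, reserve) = max($3611, $10977) = $10977.
Payoff = $23299 − $10977 = $12322.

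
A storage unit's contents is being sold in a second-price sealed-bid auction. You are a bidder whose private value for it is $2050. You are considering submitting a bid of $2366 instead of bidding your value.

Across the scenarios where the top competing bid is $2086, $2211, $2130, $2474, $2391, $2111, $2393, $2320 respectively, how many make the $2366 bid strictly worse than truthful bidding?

The deviation hurts exactly when the highest competing bid lies strictly between $2050 and $2366 — overbidding then wins at a price above your value.
$2086: inside the interval → strictly worse (loss $36).
$2211: inside the interval → strictly worse (loss $161).
$2130: inside the interval → strictly worse (loss $80).
$2474: above both → same outcome either way.
$2391: above both → same outcome either way.
$2111: inside the interval → strictly worse (loss $61).
$2393: above both → same outcome either way.
$2320: inside the interval → strictly worse (loss $270).
Count: 5.

5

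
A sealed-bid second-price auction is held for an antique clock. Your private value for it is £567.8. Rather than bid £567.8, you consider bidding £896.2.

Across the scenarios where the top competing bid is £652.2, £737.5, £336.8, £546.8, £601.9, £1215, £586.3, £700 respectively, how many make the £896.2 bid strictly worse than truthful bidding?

The deviation hurts exactly when the highest competing bid lies strictly between £567.8 and £896.2 — overbidding then wins at a price above your value.
£652.2: inside the interval → strictly worse (loss £84.4).
£737.5: inside the interval → strictly worse (loss £169.7).
£336.8: below both → same outcome either way.
£546.8: below both → same outcome either way.
£601.9: inside the interval → strictly worse (loss £34.1).
£1215: above both → same outcome either way.
£586.3: inside the interval → strictly worse (loss £18.5).
£700: inside the interval → strictly worse (loss £132.2).
Count: 5.

5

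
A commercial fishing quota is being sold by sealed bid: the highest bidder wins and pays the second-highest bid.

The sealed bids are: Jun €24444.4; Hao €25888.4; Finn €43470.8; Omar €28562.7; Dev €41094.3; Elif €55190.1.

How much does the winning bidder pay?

Highest bid: Elif at €55190.1, so Elif wins.
Second-highest bid: Finn at €43470.8 — that is the price the winner pays.

€43470.8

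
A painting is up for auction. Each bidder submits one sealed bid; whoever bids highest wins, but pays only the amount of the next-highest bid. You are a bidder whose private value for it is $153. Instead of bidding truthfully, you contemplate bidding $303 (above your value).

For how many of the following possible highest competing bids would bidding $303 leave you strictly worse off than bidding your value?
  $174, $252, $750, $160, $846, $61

3

The deviation hurts exactly when the highest competing bid lies strictly between $153 and $303 — overbidding then wins at a price above your value.
$174: inside the interval → strictly worse (loss $21).
$252: inside the interval → strictly worse (loss $99).
$750: above both → same outcome either way.
$160: inside the interval → strictly worse (loss $7).
$846: above both → same outcome either way.
$61: below both → same outcome either way.
Count: 3.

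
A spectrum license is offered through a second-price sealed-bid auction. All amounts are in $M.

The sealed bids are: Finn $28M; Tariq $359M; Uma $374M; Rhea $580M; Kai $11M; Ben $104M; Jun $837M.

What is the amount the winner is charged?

$580M

Highest bid: Jun at $837M, so Jun wins.
Second-highest bid: Rhea at $580M — that is the price the winner pays.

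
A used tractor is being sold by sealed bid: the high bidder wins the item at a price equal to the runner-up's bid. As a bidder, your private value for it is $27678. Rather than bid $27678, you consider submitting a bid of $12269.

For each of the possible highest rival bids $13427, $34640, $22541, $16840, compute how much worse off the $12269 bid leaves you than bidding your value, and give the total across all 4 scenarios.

$30226

The deviation costs you only when the competing bid falls strictly between $12269 and $27678; elsewhere both bids give the same outcome.
$13427: truthful payoff $14251, deviation payoff $0 → loss $14251.
$34640: outcomes coincide → loss $0.
$22541: truthful payoff $5137, deviation payoff $0 → loss $5137.
$16840: truthful payoff $10838, deviation payoff $0 → loss $10838.
Total loss = $14251 + $5137 + $10838 = $30226.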